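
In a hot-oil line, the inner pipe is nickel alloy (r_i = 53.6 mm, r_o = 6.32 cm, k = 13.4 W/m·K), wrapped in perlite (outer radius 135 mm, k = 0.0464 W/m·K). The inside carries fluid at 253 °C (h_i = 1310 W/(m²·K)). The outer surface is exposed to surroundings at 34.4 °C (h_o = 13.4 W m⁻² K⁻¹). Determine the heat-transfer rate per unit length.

Treat each layer as a resistance in series:
  R'_conv,in = 1/(2πr h) = 1/(2π·0.0536·1310) = 0.002267 m·K/W
  R'_nickel alloy = ln(0.0632/0.0536)/(2πk) = 0.1648/(2π·13.4) = 0.001957 m·K/W
  R'_perlite = ln(0.135/0.0632)/(2πk) = 0.7590/(2π·0.0464) = 2.603 m·K/W
  R'_conv,out = 1/(2πr h) = 1/(2π·0.135·13.4) = 0.08798 m·K/W
ΣR = 0.002267 + 0.001957 + 2.603 + 0.08798 = 2.695 m·K/W
Q' = ΔT/ΣR = (253 °C − 34.4 °C)/2.695 = 81.1 W/m

Q' = 81.1 W/m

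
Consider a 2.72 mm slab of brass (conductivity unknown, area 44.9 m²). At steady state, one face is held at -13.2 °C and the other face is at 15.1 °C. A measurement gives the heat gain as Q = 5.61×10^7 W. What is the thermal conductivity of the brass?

ΣR = ΔT/Q = |-13.2 − 15.1|/5.61×10^7 = 5.045×10^-7 K/W
L/(kA) = 5.045×10^-7 ⇒ k = 0.00272/(5.045×10^-7·44.9) = 120 W/m·K

k = 120 W/m·K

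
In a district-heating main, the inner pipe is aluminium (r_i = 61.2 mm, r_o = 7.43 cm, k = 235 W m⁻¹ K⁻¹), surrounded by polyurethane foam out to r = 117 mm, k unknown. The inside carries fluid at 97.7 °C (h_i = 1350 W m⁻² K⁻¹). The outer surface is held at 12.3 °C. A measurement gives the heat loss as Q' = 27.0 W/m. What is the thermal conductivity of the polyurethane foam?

k = 0.0229 W/m·K

ΣR = ΔT/Q' = |97.7 − 12.3|/27.0 = 3.163 m·K/W
Known resistances:
  R'_conv,in = 1/(2πr h) = 1/(2π·0.0612·1350) = 0.001926 m·K/W
  R'_aluminium = ln(0.0743/0.0612)/(2πk) = 0.1940/(2π·235) = 1.314×10^-4 m·K/W
R_polyurethane foam = ΣR − ΣR_known = 3.163 − 0.002057 = 3.161 m·K/W
ln(r₂/r₁)/(2πk) = 3.161 ⇒ k = 0.4541/(2π·3.161) = 0.0229 W/m·K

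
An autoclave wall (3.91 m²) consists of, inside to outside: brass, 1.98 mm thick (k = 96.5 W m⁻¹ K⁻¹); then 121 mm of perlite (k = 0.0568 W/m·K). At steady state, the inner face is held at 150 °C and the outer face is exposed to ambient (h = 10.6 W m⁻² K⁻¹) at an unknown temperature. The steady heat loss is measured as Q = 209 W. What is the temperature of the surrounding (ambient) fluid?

Series resistances:
  R_brass = L/(kA) = 0.00198/(96.5·3.91) = 5.248×10^-6 K/W
  R_perlite = L/(kA) = 0.121/(0.0568·3.91) = 0.5448 K/W
  R_conv,out = 1/(hA) = 1/(10.6·3.91) = 0.02413 K/W
ΣR = 0.5690 K/W
ΔT = Q·ΣR = 209 × 0.5690 = 118.9 K
Heat flows outward, so T_out = T_in − ΔT = 150 − 118.9 = 31.1 °C

T_out = 31.1 °C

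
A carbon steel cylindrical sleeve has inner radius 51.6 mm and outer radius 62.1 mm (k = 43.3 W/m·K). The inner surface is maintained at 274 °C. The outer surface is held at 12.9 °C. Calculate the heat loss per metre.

Q' = 2πk·ΔT/ln(r₂/r₁) = 2π × 43.3 × 261.1 / ln(0.0621/0.0516) = 3.84×10^5 W/m

Q' = 384 kW/m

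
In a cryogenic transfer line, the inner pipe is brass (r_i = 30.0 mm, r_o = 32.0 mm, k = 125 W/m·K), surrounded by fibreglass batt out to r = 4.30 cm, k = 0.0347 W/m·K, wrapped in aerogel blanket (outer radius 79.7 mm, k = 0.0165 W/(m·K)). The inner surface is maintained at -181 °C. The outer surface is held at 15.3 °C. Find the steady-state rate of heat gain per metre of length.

Series thermal resistances, inner to outer:
  R'_brass = ln(0.0320/0.0300)/(2πk) = 0.06454/(2π·125) = 8.217×10^-5 m·K/W
  R'_fibreglass batt = ln(0.0430/0.0320)/(2πk) = 0.2955/(2π·0.0347) = 1.355 m·K/W
  R'_aerogel blanket = ln(0.0797/0.0430)/(2πk) = 0.6171/(2π·0.0165) = 5.952 m·K/W
ΣR = 8.217×10^-5 + 1.355 + 5.952 = 7.307 m·K/W
Q' = ΔT/ΣR = (-181 °C − 15.3 °C)/7.307 = -26.9 W/m
(Negative Q' ⇒ heat flows inward; heat gain = 26.9 W/m.)

Q' = 26.9 W/m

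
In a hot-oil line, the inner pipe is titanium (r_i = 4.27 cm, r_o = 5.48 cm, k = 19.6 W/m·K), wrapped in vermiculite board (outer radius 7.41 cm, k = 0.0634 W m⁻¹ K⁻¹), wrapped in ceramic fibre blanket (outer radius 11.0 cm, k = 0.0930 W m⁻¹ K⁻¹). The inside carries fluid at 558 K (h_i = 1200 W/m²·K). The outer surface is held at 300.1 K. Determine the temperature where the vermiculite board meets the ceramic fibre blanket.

T = 421 K

Treat each layer as a resistance in series:
  R'_conv,in = 1/(2πr h) = 1/(2π·0.0427·1200) = 0.003106 m·K/W
  R'_titanium = ln(0.0548/0.0427)/(2πk) = 0.2495/(2π·19.6) = 0.002026 m·K/W
  R'_vermiculite board = ln(0.0741/0.0548)/(2πk) = 0.3017/(2π·0.0634) = 0.7574 m·K/W
  R'_ceramic fibre blanket = ln(0.110/0.0741)/(2πk) = 0.3951/(2π·0.0930) = 0.6761 m·K/W
ΣR = 0.003106 + 0.002026 + 0.7574 + 0.6761 = 1.439 m·K/W
Q' = ΔT/ΣR = (558 K − 300.1 K)/1.439 = 179.2 W/m
From the inner boundary to the vermiculite board/ceramic fibre blanket interface, ΣR_partial = 0.7625 m·K/W.
T_interface = T_in − Q'·ΣR_partial = 558 K − (179.2)(0.7625) = 421 K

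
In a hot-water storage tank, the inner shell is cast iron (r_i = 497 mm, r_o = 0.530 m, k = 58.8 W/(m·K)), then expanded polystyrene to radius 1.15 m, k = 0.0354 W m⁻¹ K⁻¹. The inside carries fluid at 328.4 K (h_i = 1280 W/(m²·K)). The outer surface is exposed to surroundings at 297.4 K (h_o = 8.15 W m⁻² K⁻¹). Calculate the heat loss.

Resistance network (inner→outer):
  R_conv,in = 1/(4πr²h) = 1/(4π·0.497²·1280) = 2.517×10^-4 K/W
  R_cast iron = (1/0.497 − 1/0.530)/(4πk) = 0.1253/(4π·58.8) = 1.695×10^-4 K/W
  R_expanded polystyrene = (1/0.530 − 1/1.15)/(4πk) = 1.017/(4π·0.0354) = 2.287 K/W
  R_conv,out = 1/(4πr²h) = 1/(4π·1.15²·8.15) = 0.007383 K/W
ΣR = 2.517×10^-4 + 1.695×10^-4 + 2.287 + 0.007383 = 2.295 K/W
Q = ΔT/ΣR = (328.4 K − 297.4 K)/2.295 = 13.5 W

Q = 13.5 W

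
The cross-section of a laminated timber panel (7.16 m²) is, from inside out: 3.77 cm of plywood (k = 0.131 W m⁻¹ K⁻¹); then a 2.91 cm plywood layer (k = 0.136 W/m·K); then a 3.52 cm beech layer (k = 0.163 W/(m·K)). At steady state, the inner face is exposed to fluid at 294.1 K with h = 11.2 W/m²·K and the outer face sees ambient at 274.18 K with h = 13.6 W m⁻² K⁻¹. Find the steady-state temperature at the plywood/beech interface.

Resistance network (inner→outer):
  R_conv,in = 1/(hA) = 1/(11.2·7.16) = 0.01247 K/W
  R_plywood = L/(kA) = 0.0377/(0.131·7.16) = 0.04019 K/W
  R_plywood = L/(kA) = 0.0291/(0.136·7.16) = 0.02988 K/W
  R_beech = L/(kA) = 0.0352/(0.163·7.16) = 0.03016 K/W
  R_conv,out = 1/(hA) = 1/(13.6·7.16) = 0.01027 K/W
ΣR = 0.01247 + 0.04019 + 0.02988 + 0.03016 + 0.01027 = 0.1230 K/W
Q = ΔT/ΣR = (294.1 K − 274.18 K)/0.1230 = 162.0 W
From the inner boundary to the plywood/beech interface, ΣR_partial = 0.08254 K/W.
T_interface = T_in − Q·ΣR_partial = 294.1 K − (162.0)(0.08254) = 280.73 K

T = 280.73 K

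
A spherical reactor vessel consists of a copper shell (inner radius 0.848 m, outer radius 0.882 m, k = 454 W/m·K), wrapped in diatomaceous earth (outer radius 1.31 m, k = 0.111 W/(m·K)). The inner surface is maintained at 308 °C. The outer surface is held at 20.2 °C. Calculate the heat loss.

Resistance network (inner→outer):
  R_copper = (1/0.848 − 1/0.882)/(4πk) = 0.04546/(4π·454) = 7.968×10^-6 K/W
  R_diatomaceous earth = (1/0.882 − 1/1.31)/(4πk) = 0.3704/(4π·0.111) = 0.2656 K/W
ΣR = 7.968×10^-6 + 0.2656 = 0.2656 K/W
Q = ΔT/ΣR = (308 °C − 20.2 °C)/0.2656 = 1080 W

Q = 1080 W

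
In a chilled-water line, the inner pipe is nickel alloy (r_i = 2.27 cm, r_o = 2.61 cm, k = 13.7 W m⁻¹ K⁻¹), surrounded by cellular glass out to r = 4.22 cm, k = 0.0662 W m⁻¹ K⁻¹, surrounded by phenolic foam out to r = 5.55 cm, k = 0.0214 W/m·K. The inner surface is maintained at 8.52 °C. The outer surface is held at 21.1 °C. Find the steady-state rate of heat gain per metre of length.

Q' = 3.94 W/m

Treat each layer as a resistance in series:
  R'_nickel alloy = ln(0.0261/0.0227)/(2πk) = 0.1396/(2π·13.7) = 0.001621 m·K/W
  R'_cellular glass = ln(0.0422/0.0261)/(2πk) = 0.4805/(2π·0.0662) = 1.155 m·K/W
  R'_phenolic foam = ln(0.0555/0.0422)/(2πk) = 0.2740/(2π·0.0214) = 2.038 m·K/W
ΣR = 0.001621 + 1.155 + 2.038 = 3.195 m·K/W
Q' = ΔT/ΣR = (8.52 °C − 21.1 °C)/3.195 = -3.94 W/m
(Negative Q' ⇒ heat flows inward; heat gain = 3.94 W/m.)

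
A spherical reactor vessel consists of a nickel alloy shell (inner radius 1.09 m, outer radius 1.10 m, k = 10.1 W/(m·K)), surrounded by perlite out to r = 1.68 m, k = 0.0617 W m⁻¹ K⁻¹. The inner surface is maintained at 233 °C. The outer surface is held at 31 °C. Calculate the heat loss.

Q = 499 W

Series thermal resistances, inner to outer:
  R_nickel alloy = (1/1.09 − 1/1.10)/(4πk) = 0.008340/(4π·10.1) = 6.571×10^-5 K/W
  R_perlite = (1/1.10 − 1/1.68)/(4πk) = 0.3139/(4π·0.0617) = 0.4048 K/W
ΣR = 6.571×10^-5 + 0.4048 = 0.4049 K/W
Q = ΔT/ΣR = (233 °C − 31 °C)/0.4049 = 499 W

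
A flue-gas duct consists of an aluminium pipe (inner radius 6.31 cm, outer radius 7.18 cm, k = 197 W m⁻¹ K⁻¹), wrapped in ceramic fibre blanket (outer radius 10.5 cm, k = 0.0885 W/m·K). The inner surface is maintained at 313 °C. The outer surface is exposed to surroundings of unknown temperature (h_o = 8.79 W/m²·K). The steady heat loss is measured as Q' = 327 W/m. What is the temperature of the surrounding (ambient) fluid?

Sum the resistances:
  R'_aluminium = ln(0.0718/0.0631)/(2πk) = 0.1292/(2π·197) = 1.044×10^-4 m·K/W
  R'_ceramic fibre blanket = ln(0.105/0.0718)/(2πk) = 0.3801/(2π·0.0885) = 0.6835 m·K/W
  R'_conv,out = 1/(2πr h) = 1/(2π·0.105·8.79) = 0.1724 m·K/W
ΣR = 0.8561 m·K/W
ΔT = Q'·ΣR = 327 × 0.8561 = 279.9 K
Heat flows outward, so T_out = T_in − ΔT = 313 − 279.9 = 33.1 °C

T_out = 33.1 °C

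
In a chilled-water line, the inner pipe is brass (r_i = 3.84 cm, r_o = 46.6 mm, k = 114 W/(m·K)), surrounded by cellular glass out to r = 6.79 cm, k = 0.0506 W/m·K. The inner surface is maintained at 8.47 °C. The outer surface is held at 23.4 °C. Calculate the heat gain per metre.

Series thermal resistances, inner to outer:
  R'_brass = ln(0.0466/0.0384)/(2πk) = 0.1935/(2π·114) = 2.702×10^-4 m·K/W
  R'_cellular glass = ln(0.0679/0.0466)/(2πk) = 0.3764/(2π·0.0506) = 1.184 m·K/W
ΣR = 2.702×10^-4 + 1.184 = 1.184 m·K/W
Q' = ΔT/ΣR = (8.47 °C − 23.4 °C)/1.184 = -12.6 W/m
(Negative Q' ⇒ heat flows inward; heat gain = 12.6 W/m.)

Q' = 12.6 W/m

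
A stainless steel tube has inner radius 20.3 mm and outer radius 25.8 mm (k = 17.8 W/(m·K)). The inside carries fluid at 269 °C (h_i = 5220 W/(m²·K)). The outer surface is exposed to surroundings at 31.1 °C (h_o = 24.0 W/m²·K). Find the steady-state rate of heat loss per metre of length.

Q' = 913 W/m

Series thermal resistances, inner to outer:
  R'_conv,in = 1/(2πr h) = 1/(2π·0.0203·5220) = 0.001502 m·K/W
  R'_stainless steel = ln(0.0258/0.0203)/(2πk) = 0.2398/(2π·17.8) = 0.002144 m·K/W
  R'_conv,out = 1/(2πr h) = 1/(2π·0.0258·24.0) = 0.2570 m·K/W
ΣR = 0.001502 + 0.002144 + 0.2570 = 0.2606 m·K/W
Q' = ΔT/ΣR = (269 °C − 31.1 °C)/0.2606 = 913 W/m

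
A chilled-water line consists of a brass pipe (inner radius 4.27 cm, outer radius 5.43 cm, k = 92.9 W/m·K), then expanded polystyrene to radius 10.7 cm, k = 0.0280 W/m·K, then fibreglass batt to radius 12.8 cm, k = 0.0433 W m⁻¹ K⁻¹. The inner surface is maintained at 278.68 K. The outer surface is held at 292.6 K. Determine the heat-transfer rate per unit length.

Q' = 3.08 W/m

Series thermal resistances, inner to outer:
  R'_brass = ln(0.0543/0.0427)/(2πk) = 0.2403/(2π·92.9) = 4.117×10^-4 m·K/W
  R'_expanded polystyrene = ln(0.107/0.0543)/(2πk) = 0.6783/(2π·0.0280) = 3.856 m·K/W
  R'_fibreglass batt = ln(0.128/0.107)/(2πk) = 0.1792/(2π·0.0433) = 0.6587 m·K/W
ΣR = 4.117×10^-4 + 3.856 + 0.6587 = 4.515 m·K/W
Q' = ΔT/ΣR = (278.68 K − 292.6 K)/4.515 = -3.08 W/m
(Negative Q' ⇒ heat flows inward; heat gain = 3.08 W/m.)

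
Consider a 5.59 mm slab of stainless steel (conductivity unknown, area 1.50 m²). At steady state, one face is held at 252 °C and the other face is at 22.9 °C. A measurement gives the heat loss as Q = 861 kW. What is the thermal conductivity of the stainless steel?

ΣR = ΔT/Q = |252 − 22.9|/8.61×10^5 = 2.661×10^-4 K/W
L/(kA) = 2.661×10^-4 ⇒ k = 0.00559/(2.661×10^-4·1.50) = 14.0 W/m·K

k = 14.0 W/m·K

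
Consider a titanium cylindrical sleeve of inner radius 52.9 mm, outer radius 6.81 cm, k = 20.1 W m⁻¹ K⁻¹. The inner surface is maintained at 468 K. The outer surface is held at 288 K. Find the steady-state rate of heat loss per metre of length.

Q' = 2πk·ΔT/ln(r₂/r₁) = 2π × 20.1 × 180 / ln(0.0681/0.0529) = 90000 W/m

Q' = 90.0 kW/m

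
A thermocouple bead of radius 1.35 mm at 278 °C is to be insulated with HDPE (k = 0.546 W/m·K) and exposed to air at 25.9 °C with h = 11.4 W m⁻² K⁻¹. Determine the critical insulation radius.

r_cr = 9.58 cm

For a sphere, r_cr = 2k_ins/h = 2·0.546/11.4 = 0.0958 m = 9.58 cm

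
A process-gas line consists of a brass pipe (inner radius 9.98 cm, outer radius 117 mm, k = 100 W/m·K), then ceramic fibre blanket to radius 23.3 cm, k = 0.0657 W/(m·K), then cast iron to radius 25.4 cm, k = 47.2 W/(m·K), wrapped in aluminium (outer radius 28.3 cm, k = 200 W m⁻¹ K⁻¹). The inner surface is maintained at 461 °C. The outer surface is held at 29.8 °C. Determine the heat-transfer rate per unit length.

Q' = 258 W/m

Treat each layer as a resistance in series:
  R'_brass = ln(0.117/0.0998)/(2πk) = 0.1590/(2π·100) = 2.531×10^-4 m·K/W
  R'_ceramic fibre blanket = ln(0.233/0.117)/(2πk) = 0.6889/(2π·0.0657) = 1.669 m·K/W
  R'_cast iron = ln(0.254/0.233)/(2πk) = 0.08630/(2π·47.2) = 2.910×10^-4 m·K/W
  R'_aluminium = ln(0.283/0.254)/(2πk) = 0.1081/(2π·200) = 8.603×10^-5 m·K/W
ΣR = 2.531×10^-4 + 1.669 + 2.910×10^-4 + 8.603×10^-5 = 1.670 m·K/W
Q' = ΔT/ΣR = (461 °C − 29.8 °C)/1.670 = 258 W/m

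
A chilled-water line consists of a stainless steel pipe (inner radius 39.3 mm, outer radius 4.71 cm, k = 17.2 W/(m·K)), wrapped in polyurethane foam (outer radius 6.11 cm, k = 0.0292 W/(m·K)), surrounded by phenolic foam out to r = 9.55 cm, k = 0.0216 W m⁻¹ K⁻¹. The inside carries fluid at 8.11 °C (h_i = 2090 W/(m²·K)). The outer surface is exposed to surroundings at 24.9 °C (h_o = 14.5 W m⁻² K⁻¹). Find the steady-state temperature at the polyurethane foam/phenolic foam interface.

T = 13.1 °C

Treat each layer as a resistance in series:
  R'_conv,in = 1/(2πr h) = 1/(2π·0.0393·2090) = 0.001938 m·K/W
  R'_stainless steel = ln(0.0471/0.0393)/(2πk) = 0.1810/(2π·17.2) = 0.001675 m·K/W
  R'_polyurethane foam = ln(0.0611/0.0471)/(2πk) = 0.2602/(2π·0.0292) = 1.418 m·K/W
  R'_phenolic foam = ln(0.0955/0.0611)/(2πk) = 0.4466/(2π·0.0216) = 3.291 m·K/W
  R'_conv,out = 1/(2πr h) = 1/(2π·0.0955·14.5) = 0.1149 m·K/W
ΣR = 0.001938 + 0.001675 + 1.418 + 3.291 + 0.1149 = 4.828 m·K/W
Q' = ΔT/ΣR = (8.11 °C − 24.9 °C)/4.828 = -3.478 W/m
From the inner boundary to the polyurethane foam/phenolic foam interface, ΣR_partial = 1.422 m·K/W.
T_interface = T_in − Q'·ΣR_partial = 8.11 °C − (-3.478)(1.422) = 13.1 °C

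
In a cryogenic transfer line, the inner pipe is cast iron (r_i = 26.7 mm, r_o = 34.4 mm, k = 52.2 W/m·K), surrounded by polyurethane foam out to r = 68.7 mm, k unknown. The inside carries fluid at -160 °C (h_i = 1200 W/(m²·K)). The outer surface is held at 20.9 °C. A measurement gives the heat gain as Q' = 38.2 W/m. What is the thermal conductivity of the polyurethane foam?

k = 0.0233 W/m·K

ΣR = ΔT/Q' = |-160 − 20.9|/38.2 = 4.736 m·K/W
Known resistances:
  R'_conv,in = 1/(2πr h) = 1/(2π·0.0267·1200) = 0.004967 m·K/W
  R'_cast iron = ln(0.0344/0.0267)/(2πk) = 0.2534/(2π·52.2) = 7.726×10^-4 m·K/W
R_polyurethane foam = ΣR − ΣR_known = 4.736 − 0.005740 = 4.730 m·K/W
ln(r₂/r₁)/(2πk) = 4.730 ⇒ k = 0.6917/(2π·4.730) = 0.0233 W/m·K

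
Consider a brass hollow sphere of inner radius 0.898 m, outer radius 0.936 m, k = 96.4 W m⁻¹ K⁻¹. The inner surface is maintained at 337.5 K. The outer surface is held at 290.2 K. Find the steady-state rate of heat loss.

Q = 1270 kW

Q = 4πk·ΔT/(1/r₁ − 1/r₂) = 4π × 96.4 × 47.3 / (1/0.898 − 1/0.936) = 1.27×10^6 W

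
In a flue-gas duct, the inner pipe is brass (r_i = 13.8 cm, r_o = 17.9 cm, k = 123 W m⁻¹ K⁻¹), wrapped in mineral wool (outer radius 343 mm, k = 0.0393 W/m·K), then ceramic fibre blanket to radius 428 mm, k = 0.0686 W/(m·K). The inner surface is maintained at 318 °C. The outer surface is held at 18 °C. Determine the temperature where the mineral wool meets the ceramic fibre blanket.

Series thermal resistances, inner to outer:
  R'_brass = ln(0.179/0.138)/(2πk) = 0.2601/(2π·123) = 3.366×10^-4 m·K/W
  R'_mineral wool = ln(0.343/0.179)/(2πk) = 0.6503/(2π·0.0393) = 2.634 m·K/W
  R'_ceramic fibre blanket = ln(0.428/0.343)/(2πk) = 0.2214/(2π·0.0686) = 0.5136 m·K/W
ΣR = 3.366×10^-4 + 2.634 + 0.5136 = 3.148 m·K/W
Q' = ΔT/ΣR = (318 °C − 18 °C)/3.148 = 95.30 W/m
From the inner boundary to the mineral wool/ceramic fibre blanket interface, ΣR_partial = 2.634 m·K/W.
T_interface = T_in − Q'·ΣR_partial = 318 °C − (95.30)(2.634) = 67.0 °C

T = 67.0 °C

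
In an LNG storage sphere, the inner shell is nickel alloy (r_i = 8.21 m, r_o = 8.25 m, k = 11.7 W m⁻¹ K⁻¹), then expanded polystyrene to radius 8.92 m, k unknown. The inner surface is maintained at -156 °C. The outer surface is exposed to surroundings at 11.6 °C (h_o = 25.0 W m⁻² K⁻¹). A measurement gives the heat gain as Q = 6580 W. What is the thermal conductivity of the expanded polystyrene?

k = 0.0285 W/m·K

ΣR = ΔT/Q = |-156 − 11.6|/6580 = 0.02547 K/W
Known resistances:
  R_nickel alloy = (1/8.21 − 1/8.25)/(4πk) = 5.906×10^-4/(4π·11.7) = 4.017×10^-6 K/W
  R_conv,out = 1/(4πr²h) = 1/(4π·8.92²·25.0) = 4.001×10^-5 K/W
R_expanded polystyrene = ΣR − ΣR_known = 0.02547 − 4.403×10^-5 = 0.02543 K/W
(1/r₁−1/r₂)/(4πk) = 0.02543 ⇒ k = 0.009104/(4π·0.02543) = 0.0285 W/m·K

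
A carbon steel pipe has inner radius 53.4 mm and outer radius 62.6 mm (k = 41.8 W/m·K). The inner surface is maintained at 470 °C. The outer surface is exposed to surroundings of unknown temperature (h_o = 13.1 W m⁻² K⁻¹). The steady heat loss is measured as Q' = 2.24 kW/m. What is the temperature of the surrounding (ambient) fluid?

Sum the resistances:
  R'_carbon steel = ln(0.0626/0.0534)/(2πk) = 0.1590/(2π·41.8) = 6.052×10^-4 m·K/W
  R'_conv,out = 1/(2πr h) = 1/(2π·0.0626·13.1) = 0.1941 m·K/W
ΣR = 0.1947 m·K/W
ΔT = Q'·ΣR = 2240 × 0.1947 = 436.1 K
Heat flows outward, so T_out = T_in − ΔT = 470 − 436.1 = 33.9 °C

T_out = 33.9 °C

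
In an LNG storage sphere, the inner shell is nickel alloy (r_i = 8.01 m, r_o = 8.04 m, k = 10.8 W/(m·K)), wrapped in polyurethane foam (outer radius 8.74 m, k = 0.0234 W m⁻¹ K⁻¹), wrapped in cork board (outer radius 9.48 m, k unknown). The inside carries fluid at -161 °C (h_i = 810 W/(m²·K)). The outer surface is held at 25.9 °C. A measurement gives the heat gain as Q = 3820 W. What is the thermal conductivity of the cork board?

k = 0.0472 W/m·K

ΣR = ΔT/Q = |-161 − 25.9|/3820 = 0.04893 K/W
Known resistances:
  R_conv,in = 1/(4πr²h) = 1/(4π·8.01²·810) = 1.531×10^-6 K/W
  R_nickel alloy = (1/8.01 − 1/8.04)/(4πk) = 4.658×10^-4/(4π·10.8) = 3.432×10^-6 K/W
  R_polyurethane foam = (1/8.04 − 1/8.74)/(4πk) = 0.009962/(4π·0.0234) = 0.03388 K/W
R_cork board = ΣR − ΣR_known = 0.04893 − 0.03388 = 0.01505 K/W
(1/r₁−1/r₂)/(4πk) = 0.01505 ⇒ k = 0.008931/(4π·0.01505) = 0.0472 W/m·K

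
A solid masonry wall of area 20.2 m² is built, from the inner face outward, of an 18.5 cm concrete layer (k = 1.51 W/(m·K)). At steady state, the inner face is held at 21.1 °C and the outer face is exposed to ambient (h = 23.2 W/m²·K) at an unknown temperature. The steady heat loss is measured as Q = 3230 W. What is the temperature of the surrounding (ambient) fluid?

Series resistances:
  R_concrete = L/(kA) = 0.185/(1.51·20.2) = 0.006065 K/W
  R_conv,out = 1/(hA) = 1/(23.2·20.2) = 0.002134 K/W
ΣR = 0.008199 K/W
ΔT = Q·ΣR = 3230 × 0.008199 = 26.48 K
Heat flows outward, so T_out = T_in − ΔT = 21.1 − 26.48 = -5.38 °C

T_out = -5.38 °C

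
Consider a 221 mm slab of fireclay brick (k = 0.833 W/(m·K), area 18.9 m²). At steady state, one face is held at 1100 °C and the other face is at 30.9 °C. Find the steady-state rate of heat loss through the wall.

Q = kA·ΔT/L = 0.833 × 18.9 × |1100 °C − 30.9 °C| / 0.221 = 76200 W

Q = 76.2 kW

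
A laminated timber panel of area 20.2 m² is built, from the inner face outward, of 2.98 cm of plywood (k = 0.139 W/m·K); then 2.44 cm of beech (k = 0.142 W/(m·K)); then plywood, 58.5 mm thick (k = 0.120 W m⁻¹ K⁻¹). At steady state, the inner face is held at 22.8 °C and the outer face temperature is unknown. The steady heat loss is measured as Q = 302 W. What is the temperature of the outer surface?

Sum the resistances:
  R_plywood = L/(kA) = 0.0298/(0.139·20.2) = 0.01061 K/W
  R_beech = L/(kA) = 0.0244/(0.142·20.2) = 0.008506 K/W
  R_plywood = L/(kA) = 0.0585/(0.120·20.2) = 0.02413 K/W
ΣR = 0.04325 K/W
ΔT = Q·ΣR = 302 × 0.04325 = 13.06 K
Heat flows outward, so T_out = T_in − ΔT = 22.8 − 13.06 = 9.74 °C

T_out = 9.74 °C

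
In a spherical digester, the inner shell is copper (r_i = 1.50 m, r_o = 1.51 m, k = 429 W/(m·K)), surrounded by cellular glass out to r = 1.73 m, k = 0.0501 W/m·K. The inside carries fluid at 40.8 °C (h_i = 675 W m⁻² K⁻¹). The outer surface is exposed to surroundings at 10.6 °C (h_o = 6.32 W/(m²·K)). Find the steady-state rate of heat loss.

Q = 219 W

Resistance network (inner→outer):
  R_conv,in = 1/(4πr²h) = 1/(4π·1.50²·675) = 5.240×10^-5 K/W
  R_copper = (1/1.50 − 1/1.51)/(4πk) = 0.004415/(4π·429) = 8.190×10^-7 K/W
  R_cellular glass = (1/1.51 − 1/1.73)/(4πk) = 0.08422/(4π·0.0501) = 0.1338 K/W
  R_conv,out = 1/(4πr²h) = 1/(4π·1.73²·6.32) = 0.004207 K/W
ΣR = 5.240×10^-5 + 8.190×10^-7 + 0.1338 + 0.004207 = 0.1381 K/W
Q = ΔT/ΣR = (40.8 °C − 10.6 °C)/0.1381 = 219 W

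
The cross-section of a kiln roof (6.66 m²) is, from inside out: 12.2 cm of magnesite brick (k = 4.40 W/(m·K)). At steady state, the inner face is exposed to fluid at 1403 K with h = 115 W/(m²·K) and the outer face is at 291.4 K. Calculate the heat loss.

Resistance network (inner→outer):
  R_conv,in = 1/(hA) = 1/(115·6.66) = 0.001306 K/W
  R_magnesite brick = L/(kA) = 0.122/(4.40·6.66) = 0.004163 K/W
ΣR = 0.001306 + 0.004163 = 0.005469 K/W
Q = ΔT/ΣR = (1403 K − 291.4 K)/0.005469 = 2.03×10^5 W

Q = 203 kW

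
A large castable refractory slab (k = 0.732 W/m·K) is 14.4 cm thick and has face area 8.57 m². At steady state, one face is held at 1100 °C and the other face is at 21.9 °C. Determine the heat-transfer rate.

Q = kA·ΔT/L = 0.732 × 8.57 × |1100 °C − 21.9 °C| / 0.144 = 47000 W

Q = 47.0 kW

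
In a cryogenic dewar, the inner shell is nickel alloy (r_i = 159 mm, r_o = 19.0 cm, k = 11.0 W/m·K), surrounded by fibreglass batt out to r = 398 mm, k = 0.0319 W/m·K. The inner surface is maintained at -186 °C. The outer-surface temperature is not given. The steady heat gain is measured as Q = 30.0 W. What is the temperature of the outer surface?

T_out = 20.1 °C

Sum the resistances:
  R_nickel alloy = (1/0.159 − 1/0.190)/(4πk) = 1.026/(4π·11.0) = 0.007423 K/W
  R_fibreglass batt = (1/0.190 − 1/0.398)/(4πk) = 2.751/(4π·0.0319) = 6.862 K/W
ΣR = 6.869 K/W
ΔT = Q·ΣR = 30.0 × 6.869 = 206.1 K
Heat flows inward, so T_out = T_in + ΔT = -186 + 206.1 = 20.1 °C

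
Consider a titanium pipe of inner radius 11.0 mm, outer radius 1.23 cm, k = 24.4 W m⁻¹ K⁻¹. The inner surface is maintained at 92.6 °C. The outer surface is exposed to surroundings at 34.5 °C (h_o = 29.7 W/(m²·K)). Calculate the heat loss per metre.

Q' = 133 W/m

Treat each layer as a resistance in series:
  R'_titanium = ln(0.0123/0.0110)/(2πk) = 0.1117/(2π·24.4) = 7.286×10^-4 m·K/W
  R'_conv,out = 1/(2πr h) = 1/(2π·0.0123·29.7) = 0.4357 m·K/W
ΣR = 7.286×10^-4 + 0.4357 = 0.4364 m·K/W
Q' = ΔT/ΣR = (92.6 °C − 34.5 °C)/0.4364 = 133 W/m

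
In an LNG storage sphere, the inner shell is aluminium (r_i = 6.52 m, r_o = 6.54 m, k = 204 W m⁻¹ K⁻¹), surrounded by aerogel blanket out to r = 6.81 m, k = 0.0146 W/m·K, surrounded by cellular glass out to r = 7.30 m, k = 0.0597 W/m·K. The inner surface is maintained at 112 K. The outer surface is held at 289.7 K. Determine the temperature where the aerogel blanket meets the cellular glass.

T = 239.1 K

Resistance network (inner→outer):
  R_aluminium = (1/6.52 − 1/6.54)/(4πk) = 4.690×10^-4/(4π·204) = 1.830×10^-7 K/W
  R_aerogel blanket = (1/6.54 − 1/6.81)/(4πk) = 0.006062/(4π·0.0146) = 0.03304 K/W
  R_cellular glass = (1/6.81 − 1/7.30)/(4πk) = 0.009857/(4π·0.0597) = 0.01314 K/W
ΣR = 1.830×10^-7 + 0.03304 + 0.01314 = 0.04618 K/W
Q = ΔT/ΣR = (112 K − 289.7 K)/0.04618 = -3848 W
From the inner boundary to the aerogel blanket/cellular glass interface, ΣR_partial = 0.03304 K/W.
T_interface = T_in − Q·ΣR_partial = 112 K − (-3848)(0.03304) = 239.1 K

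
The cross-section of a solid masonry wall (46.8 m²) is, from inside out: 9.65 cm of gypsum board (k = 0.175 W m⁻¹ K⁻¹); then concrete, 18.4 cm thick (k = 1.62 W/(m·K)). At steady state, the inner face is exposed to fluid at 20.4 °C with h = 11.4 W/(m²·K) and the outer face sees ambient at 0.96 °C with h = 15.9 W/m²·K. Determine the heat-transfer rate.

Q = 1120 W

Series thermal resistances, inner to outer:
  R_conv,in = 1/(hA) = 1/(11.4·46.8) = 0.001874 K/W
  R_gypsum board = L/(kA) = 0.0965/(0.175·46.8) = 0.01178 K/W
  R_concrete = L/(kA) = 0.184/(1.62·46.8) = 0.002427 K/W
  R_conv,out = 1/(hA) = 1/(15.9·46.8) = 0.001344 K/W
ΣR = 0.001874 + 0.01178 + 0.002427 + 0.001344 = 0.01742 K/W
Q = ΔT/ΣR = (20.4 °C − 0.96 °C)/0.01742 = 1120 W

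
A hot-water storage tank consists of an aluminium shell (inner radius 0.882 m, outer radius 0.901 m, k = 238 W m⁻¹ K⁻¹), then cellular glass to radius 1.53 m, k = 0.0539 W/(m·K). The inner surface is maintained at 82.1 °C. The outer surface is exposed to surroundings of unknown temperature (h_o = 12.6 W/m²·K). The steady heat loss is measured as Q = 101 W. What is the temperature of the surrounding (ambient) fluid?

T_out = 13.8 °C

Series resistances:
  R_aluminium = (1/0.882 − 1/0.901)/(4πk) = 0.02391/(4π·238) = 7.994×10^-6 K/W
  R_cellular glass = (1/0.901 − 1/1.53)/(4πk) = 0.4563/(4π·0.0539) = 0.6737 K/W
  R_conv,out = 1/(4πr²h) = 1/(4π·1.53²·12.6) = 0.002698 K/W
ΣR = 0.6764 K/W
ΔT = Q·ΣR = 101 × 0.6764 = 68.32 K
Heat flows outward, so T_out = T_in − ΔT = 82.1 − 68.32 = 13.8 °C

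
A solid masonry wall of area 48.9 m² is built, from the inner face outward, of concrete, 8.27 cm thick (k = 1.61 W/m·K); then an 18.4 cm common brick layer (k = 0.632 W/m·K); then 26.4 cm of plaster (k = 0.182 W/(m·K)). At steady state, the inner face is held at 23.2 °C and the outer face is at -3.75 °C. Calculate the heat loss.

Q = 735 W

Treat each layer as a resistance in series:
  R_concrete = L/(kA) = 0.0827/(1.61·48.9) = 0.001050 K/W
  R_common brick = L/(kA) = 0.184/(0.632·48.9) = 0.005954 K/W
  R_plaster = L/(kA) = 0.264/(0.182·48.9) = 0.02966 K/W
ΣR = 0.001050 + 0.005954 + 0.02966 = 0.03666 K/W
Q = ΔT/ΣR = (23.2 °C − -3.75 °C)/0.03666 = 735 W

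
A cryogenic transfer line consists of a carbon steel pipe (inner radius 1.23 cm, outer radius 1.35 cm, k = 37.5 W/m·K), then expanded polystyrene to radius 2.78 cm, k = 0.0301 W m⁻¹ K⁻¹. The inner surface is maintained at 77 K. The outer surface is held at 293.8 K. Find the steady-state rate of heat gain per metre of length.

Resistance network (inner→outer):
  R'_carbon steel = ln(0.0135/0.0123)/(2πk) = 0.09309/(2π·37.5) = 3.951×10^-4 m·K/W
  R'_expanded polystyrene = ln(0.0278/0.0135)/(2πk) = 0.7223/(2π·0.0301) = 3.819 m·K/W
ΣR = 3.951×10^-4 + 3.819 = 3.819 m·K/W
Q' = ΔT/ΣR = (77 K − 293.8 K)/3.819 = -56.8 W/m
(Negative Q' ⇒ heat flows inward; heat gain = 56.8 W/m.)

Q' = 56.8 W/m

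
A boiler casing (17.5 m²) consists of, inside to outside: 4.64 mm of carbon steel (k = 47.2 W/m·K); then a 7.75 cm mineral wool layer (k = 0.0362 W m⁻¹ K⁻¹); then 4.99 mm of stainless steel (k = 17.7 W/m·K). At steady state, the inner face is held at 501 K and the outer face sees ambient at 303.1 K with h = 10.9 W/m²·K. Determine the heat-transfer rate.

Q = 1550 W

Treat each layer as a resistance in series:
  R_carbon steel = L/(kA) = 0.00464/(47.2·17.5) = 5.617×10^-6 K/W
  R_mineral wool = L/(kA) = 0.0775/(0.0362·17.5) = 0.1223 K/W
  R_stainless steel = L/(kA) = 0.00499/(17.7·17.5) = 1.611×10^-5 K/W
  R_conv,out = 1/(hA) = 1/(10.9·17.5) = 0.005242 K/W
ΣR = 5.617×10^-6 + 0.1223 + 1.611×10^-5 + 0.005242 = 0.1276 K/W
Q = ΔT/ΣR = (501 K − 303.1 K)/0.1276 = 1550 W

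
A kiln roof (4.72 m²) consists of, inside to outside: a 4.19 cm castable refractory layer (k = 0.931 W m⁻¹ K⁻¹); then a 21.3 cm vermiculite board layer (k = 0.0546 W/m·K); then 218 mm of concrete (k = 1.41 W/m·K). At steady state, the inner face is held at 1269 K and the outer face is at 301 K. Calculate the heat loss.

Q = 1110 W

Resistance network (inner→outer):
  R_castable refractory = L/(kA) = 0.0419/(0.931·4.72) = 0.009535 K/W
  R_vermiculite board = L/(kA) = 0.213/(0.0546·4.72) = 0.8265 K/W
  R_concrete = L/(kA) = 0.218/(1.41·4.72) = 0.03276 K/W
ΣR = 0.009535 + 0.8265 + 0.03276 = 0.8688 K/W
Q = ΔT/ΣR = (1269 K − 301 K)/0.8688 = 1110 W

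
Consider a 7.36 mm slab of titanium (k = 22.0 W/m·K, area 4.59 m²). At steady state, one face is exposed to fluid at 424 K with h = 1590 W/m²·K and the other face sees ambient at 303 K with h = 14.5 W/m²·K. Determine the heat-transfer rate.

Q = 7.94 kW

Treat each layer as a resistance in series:
  R_conv,in = 1/(hA) = 1/(1590·4.59) = 1.370×10^-4 K/W
  R_titanium = L/(kA) = 0.00736/(22.0·4.59) = 7.289×10^-5 K/W
  R_conv,out = 1/(hA) = 1/(14.5·4.59) = 0.01503 K/W
ΣR = 1.370×10^-4 + 7.289×10^-5 + 0.01503 = 0.01524 K/W
Q = ΔT/ΣR = (424 K − 303 K)/0.01524 = 7940 W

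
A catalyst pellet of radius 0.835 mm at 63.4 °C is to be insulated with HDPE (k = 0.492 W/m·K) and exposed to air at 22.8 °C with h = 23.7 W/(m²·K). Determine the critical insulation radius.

For a sphere, r_cr = 2k_ins/h = 2·0.492/23.7 = 0.0415 m = 4.15 cm

r_cr = 4.15 cm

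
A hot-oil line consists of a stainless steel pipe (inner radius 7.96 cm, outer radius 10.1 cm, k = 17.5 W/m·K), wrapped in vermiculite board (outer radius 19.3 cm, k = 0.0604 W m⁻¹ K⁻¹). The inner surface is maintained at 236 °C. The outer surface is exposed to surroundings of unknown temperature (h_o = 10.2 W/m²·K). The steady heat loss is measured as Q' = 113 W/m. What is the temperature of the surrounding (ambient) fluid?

Sum the resistances:
  R'_stainless steel = ln(0.101/0.0796)/(2πk) = 0.2381/(2π·17.5) = 0.002165 m·K/W
  R'_vermiculite board = ln(0.193/0.101)/(2πk) = 0.6476/(2π·0.0604) = 1.706 m·K/W
  R'_conv,out = 1/(2πr h) = 1/(2π·0.193·10.2) = 0.08085 m·K/W
ΣR = 1.789 m·K/W
ΔT = Q'·ΣR = 113 × 1.789 = 202.2 K
Heat flows outward, so T_out = T_in − ΔT = 236 − 202.2 = 33.8 °C

T_out = 33.8 °C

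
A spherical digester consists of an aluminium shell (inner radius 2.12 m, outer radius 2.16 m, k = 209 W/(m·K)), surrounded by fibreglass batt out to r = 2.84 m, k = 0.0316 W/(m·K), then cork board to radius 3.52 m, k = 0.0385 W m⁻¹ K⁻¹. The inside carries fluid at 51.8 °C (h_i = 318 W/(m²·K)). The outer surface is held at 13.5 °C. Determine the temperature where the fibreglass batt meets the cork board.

T = 26.3 °C

Resistance network (inner→outer):
  R_conv,in = 1/(4πr²h) = 1/(4π·2.12²·318) = 5.568×10^-5 K/W
  R_aluminium = (1/2.12 − 1/2.16)/(4πk) = 0.008735/(4π·209) = 3.326×10^-6 K/W
  R_fibreglass batt = (1/2.16 − 1/2.84)/(4πk) = 0.1109/(4π·0.0316) = 0.2792 K/W
  R_cork board = (1/2.84 − 1/3.52)/(4πk) = 0.06802/(4π·0.0385) = 0.1406 K/W
ΣR = 5.568×10^-5 + 3.326×10^-6 + 0.2792 + 0.1406 = 0.4199 K/W
Q = ΔT/ΣR = (51.8 °C − 13.5 °C)/0.4199 = 91.21 W
From the inner boundary to the fibreglass batt/cork board interface, ΣR_partial = 0.2793 K/W.
T_interface = T_in − Q·ΣR_partial = 51.8 °C − (91.21)(0.2793) = 26.3 °C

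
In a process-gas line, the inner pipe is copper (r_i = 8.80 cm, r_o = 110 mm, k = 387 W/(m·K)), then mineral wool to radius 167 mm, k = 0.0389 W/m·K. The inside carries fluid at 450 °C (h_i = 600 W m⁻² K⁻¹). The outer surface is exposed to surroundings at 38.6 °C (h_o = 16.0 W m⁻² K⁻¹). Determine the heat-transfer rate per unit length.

Q' = 232 W/m

Resistance network (inner→outer):
  R'_conv,in = 1/(2πr h) = 1/(2π·0.0880·600) = 0.003014 m·K/W
  R'_copper = ln(0.110/0.0880)/(2πk) = 0.2231/(2π·387) = 9.177×10^-5 m·K/W
  R'_mineral wool = ln(0.167/0.110)/(2πk) = 0.4175/(2π·0.0389) = 1.708 m·K/W
  R'_conv,out = 1/(2πr h) = 1/(2π·0.167·16.0) = 0.05956 m·K/W
ΣR = 0.003014 + 9.177×10^-5 + 1.708 + 0.05956 = 1.771 m·K/W
Q' = ΔT/ΣR = (450 °C − 38.6 °C)/1.771 = 232 W/m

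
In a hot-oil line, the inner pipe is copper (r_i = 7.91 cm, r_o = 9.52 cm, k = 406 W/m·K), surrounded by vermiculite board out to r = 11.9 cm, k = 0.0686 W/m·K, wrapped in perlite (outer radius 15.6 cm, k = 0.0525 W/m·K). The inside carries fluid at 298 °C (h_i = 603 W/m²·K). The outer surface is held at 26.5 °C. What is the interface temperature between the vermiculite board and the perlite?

T = 193 °C

Series thermal resistances, inner to outer:
  R'_conv,in = 1/(2πr h) = 1/(2π·0.0791·603) = 0.003337 m·K/W
  R'_copper = ln(0.0952/0.0791)/(2πk) = 0.1853/(2π·406) = 7.263×10^-5 m·K/W
  R'_vermiculite board = ln(0.119/0.0952)/(2πk) = 0.2231/(2π·0.0686) = 0.5177 m·K/W
  R'_perlite = ln(0.156/0.119)/(2πk) = 0.2707/(2π·0.0525) = 0.8207 m·K/W
ΣR = 0.003337 + 7.263×10^-5 + 0.5177 + 0.8207 = 1.342 m·K/W
Q' = ΔT/ΣR = (298 °C − 26.5 °C)/1.342 = 202.3 W/m
From the inner boundary to the vermiculite board/perlite interface, ΣR_partial = 0.5211 m·K/W.
T_interface = T_in − Q'·ΣR_partial = 298 °C − (202.3)(0.5211) = 193 °C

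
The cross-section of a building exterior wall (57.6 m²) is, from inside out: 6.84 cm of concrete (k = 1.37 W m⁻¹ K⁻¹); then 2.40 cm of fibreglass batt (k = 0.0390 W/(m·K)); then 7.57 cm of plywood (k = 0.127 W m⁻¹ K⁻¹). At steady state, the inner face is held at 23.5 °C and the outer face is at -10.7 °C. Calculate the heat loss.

Resistance network (inner→outer):
  R_concrete = L/(kA) = 0.0684/(1.37·57.6) = 8.668×10^-4 K/W
  R_fibreglass batt = L/(kA) = 0.0240/(0.0390·57.6) = 0.01068 K/W
  R_plywood = L/(kA) = 0.0757/(0.127·57.6) = 0.01035 K/W
ΣR = 8.668×10^-4 + 0.01068 + 0.01035 = 0.02190 K/W
Q = ΔT/ΣR = (23.5 °C − -10.7 °C)/0.02190 = 1560 W

Q = 1560 W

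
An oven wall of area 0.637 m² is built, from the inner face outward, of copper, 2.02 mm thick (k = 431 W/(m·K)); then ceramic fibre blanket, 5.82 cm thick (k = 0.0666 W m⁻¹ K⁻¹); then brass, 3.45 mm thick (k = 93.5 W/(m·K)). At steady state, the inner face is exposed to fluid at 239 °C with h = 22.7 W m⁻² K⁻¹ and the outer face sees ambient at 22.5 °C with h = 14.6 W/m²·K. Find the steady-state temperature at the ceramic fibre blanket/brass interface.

Treat each layer as a resistance in series:
  R_conv,in = 1/(hA) = 1/(22.7·0.637) = 0.06916 K/W
  R_copper = L/(kA) = 0.00202/(431·0.637) = 7.358×10^-6 K/W
  R_ceramic fibre blanket = L/(kA) = 0.0582/(0.0666·0.637) = 1.372 K/W
  R_brass = L/(kA) = 0.00345/(93.5·0.637) = 5.793×10^-5 K/W
  R_conv,out = 1/(hA) = 1/(14.6·0.637) = 0.1075 K/W
ΣR = 0.06916 + 7.358×10^-6 + 1.372 + 5.793×10^-5 + 0.1075 = 1.549 K/W
Q = ΔT/ΣR = (239 °C − 22.5 °C)/1.549 = 139.8 W
From the inner boundary to the ceramic fibre blanket/brass interface, ΣR_partial = 1.441 K/W.
T_interface = T_in − Q·ΣR_partial = 239 °C − (139.8)(1.441) = 37.5 °C

T = 37.5 °C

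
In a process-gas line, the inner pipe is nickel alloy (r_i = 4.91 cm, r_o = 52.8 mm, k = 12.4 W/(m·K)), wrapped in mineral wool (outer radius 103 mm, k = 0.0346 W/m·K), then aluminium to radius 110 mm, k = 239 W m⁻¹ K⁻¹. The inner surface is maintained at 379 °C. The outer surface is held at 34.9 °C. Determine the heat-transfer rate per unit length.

Treat each layer as a resistance in series:
  R'_nickel alloy = ln(0.0528/0.0491)/(2πk) = 0.07265/(2π·12.4) = 9.325×10^-4 m·K/W
  R'_mineral wool = ln(0.103/0.0528)/(2πk) = 0.6682/(2π·0.0346) = 3.074 m·K/W
  R'_aluminium = ln(0.110/0.103)/(2πk) = 0.06575/(2π·239) = 4.379×10^-5 m·K/W
ΣR = 9.325×10^-4 + 3.074 + 4.379×10^-5 = 3.075 m·K/W
Q' = ΔT/ΣR = (379 °C − 34.9 °C)/3.075 = 112 W/m

Q' = 112 W/m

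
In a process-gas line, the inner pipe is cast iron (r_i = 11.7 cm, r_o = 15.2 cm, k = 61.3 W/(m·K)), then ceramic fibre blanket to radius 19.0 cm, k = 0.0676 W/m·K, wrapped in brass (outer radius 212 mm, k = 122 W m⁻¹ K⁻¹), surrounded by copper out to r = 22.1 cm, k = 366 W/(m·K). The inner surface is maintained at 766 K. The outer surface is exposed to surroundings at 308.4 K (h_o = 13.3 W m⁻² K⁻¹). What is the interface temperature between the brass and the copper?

Treat each layer as a resistance in series:
  R'_cast iron = ln(0.152/0.117)/(2πk) = 0.2617/(2π·61.3) = 6.795×10^-4 m·K/W
  R'_ceramic fibre blanket = ln(0.190/0.152)/(2πk) = 0.2231/(2π·0.0676) = 0.5254 m·K/W
  R'_brass = ln(0.212/0.190)/(2πk) = 0.1096/(2π·122) = 1.429×10^-4 m·K/W
  R'_copper = ln(0.221/0.212)/(2πk) = 0.04158/(2π·366) = 1.808×10^-5 m·K/W
  R'_conv,out = 1/(2πr h) = 1/(2π·0.221·13.3) = 0.05415 m·K/W
ΣR = 6.795×10^-4 + 0.5254 + 1.429×10^-4 + 1.808×10^-5 + 0.05415 = 0.5804 m·K/W
Q' = ΔT/ΣR = (766 K − 308.4 K)/0.5804 = 788.4 W/m
From the inner boundary to the brass/copper interface, ΣR_partial = 0.5262 m·K/W.
T_interface = T_in − Q'·ΣR_partial = 766 K − (788.4)(0.5262) = 351.1 K

T = 351.1 K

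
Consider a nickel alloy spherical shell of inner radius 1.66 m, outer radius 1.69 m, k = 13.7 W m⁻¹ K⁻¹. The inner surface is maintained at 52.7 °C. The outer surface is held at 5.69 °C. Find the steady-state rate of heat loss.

Q = 4πk·ΔT/(1/r₁ − 1/r₂) = 4π × 13.7 × 47.01 / (1/1.66 − 1/1.69) = 7.57×10^5 W

Q = 757 kW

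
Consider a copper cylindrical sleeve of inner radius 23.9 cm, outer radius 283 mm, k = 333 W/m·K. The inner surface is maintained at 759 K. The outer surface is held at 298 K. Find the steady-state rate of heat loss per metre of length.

Q' = 2πk·ΔT/ln(r₂/r₁) = 2π × 333 × 461 / ln(0.283/0.239) = 5.71×10^6 W/m

Q' = 5710 kW/m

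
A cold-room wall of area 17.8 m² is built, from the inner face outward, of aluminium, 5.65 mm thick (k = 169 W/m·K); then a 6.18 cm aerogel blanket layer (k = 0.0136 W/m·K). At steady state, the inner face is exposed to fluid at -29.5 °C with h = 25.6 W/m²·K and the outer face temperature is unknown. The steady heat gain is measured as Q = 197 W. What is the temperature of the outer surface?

T_out = 21.2 °C

Sum the resistances:
  R_conv,in = 1/(hA) = 1/(25.6·17.8) = 0.002195 K/W
  R_aluminium = L/(kA) = 0.00565/(169·17.8) = 1.878×10^-6 K/W
  R_aerogel blanket = L/(kA) = 0.0618/(0.0136·17.8) = 0.2553 K/W
ΣR = 0.2575 K/W
ΔT = Q·ΣR = 197 × 0.2575 = 50.73 K
Heat flows inward, so T_out = T_in + ΔT = -29.5 + 50.73 = 21.2 °C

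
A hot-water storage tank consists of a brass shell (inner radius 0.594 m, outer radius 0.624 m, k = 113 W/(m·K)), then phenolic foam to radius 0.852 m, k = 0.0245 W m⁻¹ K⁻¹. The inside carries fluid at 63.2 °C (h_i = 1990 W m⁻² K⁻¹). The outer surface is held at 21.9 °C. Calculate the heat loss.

Resistance network (inner→outer):
  R_conv,in = 1/(4πr²h) = 1/(4π·0.594²·1990) = 1.133×10^-4 K/W
  R_brass = (1/0.594 − 1/0.624)/(4πk) = 0.08094/(4π·113) = 5.700×10^-5 K/W
  R_phenolic foam = (1/0.624 − 1/0.852)/(4πk) = 0.4289/(4π·0.0245) = 1.393 K/W
ΣR = 1.133×10^-4 + 5.700×10^-5 + 1.393 = 1.393 K/W
Q = ΔT/ΣR = (63.2 °C − 21.9 °C)/1.393 = 29.6 W

Q = 29.6 W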